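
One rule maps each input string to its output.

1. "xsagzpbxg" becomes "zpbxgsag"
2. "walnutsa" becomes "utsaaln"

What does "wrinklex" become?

What's happening: delete the first character, then move the first 3 characters to the end (rotate left by 3).
Starting from "wrinklex": after the first operation, "rinklex"; after the second, "klexrin".
(Check on "xsagzpbxg": → "sagzpbxg" → "zpbxgsag" ✓)

klexrin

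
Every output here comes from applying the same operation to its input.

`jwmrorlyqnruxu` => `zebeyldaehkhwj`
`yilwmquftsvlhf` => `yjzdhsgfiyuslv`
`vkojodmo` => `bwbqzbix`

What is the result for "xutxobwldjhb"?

The pattern: shift every letter 13 places forward in the alphabet (wrapping around) — i.e. ROT13, then move the first 2 characters to the end (rotate left by 2).
On "xutxobwldjhb": the first step gives "khgkbojyqwuo", and the second then gives "gkbojyqwuokh".

gkbojyqwuokh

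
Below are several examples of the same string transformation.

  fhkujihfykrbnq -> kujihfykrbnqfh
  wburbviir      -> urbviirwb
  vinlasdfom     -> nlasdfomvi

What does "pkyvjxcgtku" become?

Each output is the input with this applied: move the first 2 characters to the end (rotate left by 2).
For "pkyvjxcgtku" the result is "yvjxcgtkupk".

yvjxcgtkupk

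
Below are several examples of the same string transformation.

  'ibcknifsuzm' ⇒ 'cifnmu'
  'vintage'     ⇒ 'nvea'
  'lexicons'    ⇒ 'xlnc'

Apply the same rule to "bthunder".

hben

Looking at the pairs, the operation is to keep every other character starting from the first (positions 1st, 3rd, 5th, ...), then swap each adjacent pair of characters (1↔2, 3↔4, ...).
For "bthunder", step one produces "bhne"; step two turns that into "hben".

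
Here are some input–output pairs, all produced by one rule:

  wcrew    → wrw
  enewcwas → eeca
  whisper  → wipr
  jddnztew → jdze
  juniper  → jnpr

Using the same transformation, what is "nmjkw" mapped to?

njw

The rule is to keep every other character starting from the first (positions 1st, 3rd, 5th, ...).
Applying that to "nmjkw" gives "njw".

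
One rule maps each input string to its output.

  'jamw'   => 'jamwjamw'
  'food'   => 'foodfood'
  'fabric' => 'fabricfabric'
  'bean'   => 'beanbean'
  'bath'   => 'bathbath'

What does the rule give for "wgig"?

wgigwgig

What's happening: write the whole string twice.
On "wgig" that produces "wgigwgig".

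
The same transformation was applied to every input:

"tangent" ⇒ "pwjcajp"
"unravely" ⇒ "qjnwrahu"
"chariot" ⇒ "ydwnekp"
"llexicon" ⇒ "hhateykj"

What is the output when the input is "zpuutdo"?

vlqqpzk

In each case the input is transformed by: shift every letter 4 places backward in the alphabet (wrapping around).
"zpuutdo" → "vlqqpzk".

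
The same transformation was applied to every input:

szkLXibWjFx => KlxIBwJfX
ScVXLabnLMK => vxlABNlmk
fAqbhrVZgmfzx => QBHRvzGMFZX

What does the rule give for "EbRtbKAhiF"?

Each output is the input with this applied: flip the case of every letter, then delete the first 2 characters.
Working it through for "EbRtbKAhiF": intermediate "eBrTBkaHIf", final "rTBkaHIf".

rTBkaHIf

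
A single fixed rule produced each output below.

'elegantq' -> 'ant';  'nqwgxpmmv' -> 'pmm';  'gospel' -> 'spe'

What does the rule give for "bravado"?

Each output is the input with this applied: move the last character to the front, then keep only the last 3 characters.
Working it through for "bravado": intermediate "obravad", final "vad".

vad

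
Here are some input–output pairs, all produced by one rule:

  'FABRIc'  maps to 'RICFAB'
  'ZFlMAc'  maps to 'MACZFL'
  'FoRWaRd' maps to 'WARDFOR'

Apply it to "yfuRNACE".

RNACEYFU

Looking at the pairs, the operation is to move the first 3 characters to the end (rotate left by 3), then convert every letter to uppercase.
Starting from "yfuRNACE": after the first operation, "RNACEyfu"; after the second, "RNACEYFU".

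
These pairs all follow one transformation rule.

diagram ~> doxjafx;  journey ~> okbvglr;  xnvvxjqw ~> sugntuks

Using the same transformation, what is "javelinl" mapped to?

The pattern: shift every letter 3 places backward in the alphabet (wrapping around), then move the first 3 characters to the end (rotate left by 3).
"javelinl" → "gxsbifki" → "bifkigxs".
(Check on "xnvvxjqw": → "ukssugnt" → "sugntuks" ✓)

bifkigxs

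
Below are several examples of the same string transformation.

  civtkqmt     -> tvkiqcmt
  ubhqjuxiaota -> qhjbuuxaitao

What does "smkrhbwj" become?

rkhmbswj

The pattern: move the first 3 characters to the end (rotate left by 3), then take characters alternately from the front and the back (1st, last, 2nd, 2nd-last, ...).
For "smkrhbwj", step one produces "rhbwjsmk"; step two turns that into "rkhmbswj".
(Check on "ubhqjuxiaota": → "qjuxiaotaubh" → "qhjbuuxaitao" ✓)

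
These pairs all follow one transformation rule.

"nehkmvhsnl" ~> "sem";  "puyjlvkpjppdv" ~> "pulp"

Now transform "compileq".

qoi

Each output is the input with this applied: keep one character in every 3, starting at position 2 (positions 2nd, 5th, 8th, ...), then move the last character to the front.
On "compileq": the first step gives "oiq", and the second then gives "qoi".
(Check on "nehkmvhsnl": → "ems" → "sem" ✓)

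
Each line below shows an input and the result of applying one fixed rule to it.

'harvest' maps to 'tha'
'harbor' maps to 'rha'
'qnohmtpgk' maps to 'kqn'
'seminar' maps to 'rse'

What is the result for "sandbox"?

The pattern: move the first 2 characters to the end (rotate left by 2), then keep only the last 3 characters.
On "sandbox": the first step gives "ndboxsa", and the second then gives "xsa".

xsa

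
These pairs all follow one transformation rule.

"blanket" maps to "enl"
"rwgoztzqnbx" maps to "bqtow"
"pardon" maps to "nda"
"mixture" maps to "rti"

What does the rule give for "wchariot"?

The transformation: keep every other character starting from the second (positions 2nd, 4th, 6th, ...), then reverse the string.
On "wchariot": the first step gives "cait", and the second then gives "tiac".

tiac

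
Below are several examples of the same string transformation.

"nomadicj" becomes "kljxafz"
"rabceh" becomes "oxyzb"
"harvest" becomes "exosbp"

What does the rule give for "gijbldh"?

In each case the input is transformed by: delete the last character, then shift every letter 3 places backward in the alphabet (wrapping around).
So "gijbldh" becomes "dfgyia".

dfgyia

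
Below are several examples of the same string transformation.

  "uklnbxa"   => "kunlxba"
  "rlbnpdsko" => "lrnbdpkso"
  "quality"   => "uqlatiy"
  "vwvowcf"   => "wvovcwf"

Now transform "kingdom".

ikgnodm

Each output is the input with this applied: swap each adjacent pair of characters (1↔2, 3↔4, ...).
For "kingdom" the result is "ikgnodm".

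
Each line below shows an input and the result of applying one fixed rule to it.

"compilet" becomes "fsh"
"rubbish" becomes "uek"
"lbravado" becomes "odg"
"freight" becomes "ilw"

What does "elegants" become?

The transformation: keep one character in every 3, starting at position 1 (positions 1st, 4th, 7th, ...), then shift every letter 3 places forward in the alphabet (wrapping around).
Working it through for "elegants": intermediate "egt", final "hjw".
(Check on "rubbish": → "rbh" → "uek" ✓)

hjw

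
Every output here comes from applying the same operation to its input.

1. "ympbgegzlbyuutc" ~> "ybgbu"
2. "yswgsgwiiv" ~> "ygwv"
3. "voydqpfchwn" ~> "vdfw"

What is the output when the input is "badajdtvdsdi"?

The rule is to keep one character in every 3, starting at position 1 (positions 1st, 4th, 7th, ...).
Applying that to "badajdtvdsdi" gives "bats".

bats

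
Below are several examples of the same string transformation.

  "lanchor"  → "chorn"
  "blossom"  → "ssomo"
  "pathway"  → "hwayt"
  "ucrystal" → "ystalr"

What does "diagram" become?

Looking at the pairs, the operation is to delete the first 2 characters, then move the first character to the end.
For "diagram", step one produces "agram"; step two turns that into "grama".

grama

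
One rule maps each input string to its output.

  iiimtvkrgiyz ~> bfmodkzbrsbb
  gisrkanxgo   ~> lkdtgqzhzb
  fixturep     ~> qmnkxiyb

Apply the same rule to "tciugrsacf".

The rule is to move the first 2 characters to the end (rotate left by 2), then shift every letter 7 places backward in the alphabet (wrapping around).
Working it through for "tciugrsacf": intermediate "iugrsacftc", final "bnzkltvymv".

bnzkltvymv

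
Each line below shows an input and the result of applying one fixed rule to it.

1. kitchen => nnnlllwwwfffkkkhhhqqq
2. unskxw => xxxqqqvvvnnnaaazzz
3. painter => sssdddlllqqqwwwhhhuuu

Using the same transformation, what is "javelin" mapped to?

mmmdddyyyhhhooolllqqq

Rule — repeat every character 3 times, then shift every letter 3 places forward in the alphabet (wrapping around).
For "javelin", step one produces "jjjaaavvveeellliiinnn"; step two turns that into "mmmdddyyyhhhooolllqqq".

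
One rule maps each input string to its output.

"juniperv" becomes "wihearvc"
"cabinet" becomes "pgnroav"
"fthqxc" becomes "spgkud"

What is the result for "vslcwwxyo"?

ibflykpjj

Each output is the input with this applied: shift every letter 13 places forward in the alphabet (wrapping around) — i.e. ROT13, then take characters alternately from the front and the back (1st, last, 2nd, 2nd-last, ...).
Working it through for "vslcwwxyo": intermediate "ifypjjklb", final "ibflykpjj".
(Check on "fthqxc": → "sgudkp" → "spgkud" ✓)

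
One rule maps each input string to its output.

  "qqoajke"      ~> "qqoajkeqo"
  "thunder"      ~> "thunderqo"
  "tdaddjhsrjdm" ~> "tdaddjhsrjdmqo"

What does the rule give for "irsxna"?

irsxnaqo

The transformation: append "qo".
Applying that to "irsxna" gives "irsxnaqo".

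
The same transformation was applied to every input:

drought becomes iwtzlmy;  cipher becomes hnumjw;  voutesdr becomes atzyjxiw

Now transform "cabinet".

hfgnsjy

Each output is the input with this applied: shift every letter 5 places forward in the alphabet (wrapping around).
Doing the same to "cabinet": "hfgnsjy".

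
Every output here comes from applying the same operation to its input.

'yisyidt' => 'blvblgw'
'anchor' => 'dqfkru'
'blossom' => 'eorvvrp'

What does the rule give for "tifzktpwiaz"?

What's happening: shift every letter 3 places forward in the alphabet (wrapping around).
So "tifzktpwiaz" becomes "wlicnwszldc".

wlicnwszldc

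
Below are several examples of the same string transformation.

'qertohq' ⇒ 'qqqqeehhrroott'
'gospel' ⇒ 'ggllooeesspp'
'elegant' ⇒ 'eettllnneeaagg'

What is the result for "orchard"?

The transformation: take characters alternately from the front and the back (1st, last, 2nd, 2nd-last, ...), then double every character.
Doing the same to "orchard": "ooddrrrrccaahh".

ooddrrrrccaahh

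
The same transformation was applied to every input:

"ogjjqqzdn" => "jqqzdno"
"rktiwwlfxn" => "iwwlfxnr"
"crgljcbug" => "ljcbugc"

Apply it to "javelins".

In each case the input is transformed by: move the first 3 characters to the end (rotate left by 3), then delete the last 2 characters.
Applying both steps to "javelins": "elinsjav", then "elinsj".

elinsj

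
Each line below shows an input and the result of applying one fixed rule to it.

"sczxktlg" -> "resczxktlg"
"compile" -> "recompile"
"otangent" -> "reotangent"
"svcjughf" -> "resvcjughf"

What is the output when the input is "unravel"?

reunravel

In each case the input is transformed by: prepend "re".
Applying that to "unravel" gives "reunravel".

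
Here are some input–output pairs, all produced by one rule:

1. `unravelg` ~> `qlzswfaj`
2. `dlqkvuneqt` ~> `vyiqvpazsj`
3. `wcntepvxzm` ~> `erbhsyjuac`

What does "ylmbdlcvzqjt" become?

oydqrgiqhaev

Each output is the input with this applied: move the last 2 characters to the front (rotate right by 2), then shift every letter 5 places forward in the alphabet (wrapping around).
For "ylmbdlcvzqjt" the result is "oydqrgiqhaev".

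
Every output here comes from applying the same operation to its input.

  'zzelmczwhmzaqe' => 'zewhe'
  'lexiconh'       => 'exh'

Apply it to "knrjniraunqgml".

What's happening: swap each adjacent pair of characters (1↔2, 3↔4, ...), then keep one character in every 3, starting at position 1 (positions 1st, 4th, 7th, ...).
On "knrjniraunqgml": the first step gives "nkjrinarnugqlm", and the second then gives "nraul".

nraul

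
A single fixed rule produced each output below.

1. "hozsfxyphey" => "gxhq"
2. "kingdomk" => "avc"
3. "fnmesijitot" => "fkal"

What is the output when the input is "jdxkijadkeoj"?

vavg

The pattern: keep one character in every 3, starting at position 2 (positions 2nd, 5th, 8th, ...), then shift every letter 8 places backward in the alphabet (wrapping around).
"jdxkijadkeoj" → "dido" → "vavg".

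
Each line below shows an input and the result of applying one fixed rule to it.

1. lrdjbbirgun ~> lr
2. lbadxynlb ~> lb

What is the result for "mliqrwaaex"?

ml

The rule is to keep only the first 2 characters.
Doing the same to "mliqrwaaex": "ml".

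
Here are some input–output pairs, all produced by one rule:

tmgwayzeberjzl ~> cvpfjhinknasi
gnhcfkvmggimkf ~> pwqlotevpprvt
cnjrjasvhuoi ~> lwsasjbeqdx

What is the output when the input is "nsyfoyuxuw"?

Rule — delete the last character, then shift every letter 9 places forward in the alphabet (wrapping around).
Starting from "nsyfoyuxuw": after the first operation, "nsyfoyuxu"; after the second, "wbhoxhdgd".

wbhoxhdgd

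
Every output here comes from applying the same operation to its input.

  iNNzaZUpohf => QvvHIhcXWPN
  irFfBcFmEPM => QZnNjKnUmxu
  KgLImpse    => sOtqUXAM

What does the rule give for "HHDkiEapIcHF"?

What's happening: flip the case of every letter, then shift every letter 8 places forward in the alphabet (wrapping around).
On "HHDkiEapIcHF": the first step gives "hhdKIeAPiChf", and the second then gives "pplSQmIXqKpn".
(Check on "iNNzaZUpohf": → "InnZAzuPOHF" → "QvvHIhcXWPN" ✓)

pplSQmIXqKpn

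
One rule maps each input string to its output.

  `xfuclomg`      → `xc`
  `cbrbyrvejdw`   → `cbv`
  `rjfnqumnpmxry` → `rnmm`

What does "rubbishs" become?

The transformation: move the last 2 characters to the front (rotate right by 2), then keep one character in every 3, starting at position 3 (positions 3rd, 6th, 9th, ...).
"rubbishs" → "hsrubbis" → "rb".

rb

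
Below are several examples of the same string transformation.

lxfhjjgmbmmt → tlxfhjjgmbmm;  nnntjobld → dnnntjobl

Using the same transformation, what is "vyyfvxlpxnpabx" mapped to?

xvyyfvxlpxnpab

Looking at the pairs, the operation is to move the last character to the front.
So "vyyfvxlpxnpabx" becomes "xvyyfvxlpxnpab".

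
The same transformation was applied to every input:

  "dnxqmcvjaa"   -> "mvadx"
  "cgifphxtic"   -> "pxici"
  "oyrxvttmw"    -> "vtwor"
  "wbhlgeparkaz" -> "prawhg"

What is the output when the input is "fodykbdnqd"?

kdqfd

What's happening: keep every other character starting from the first (positions 1st, 3rd, 5th, ...), then move the last 3 characters to the front (rotate right by 3).
Applying that to "fodykbdnqd" gives "kdqfd".
(Check on "dnxqmcvjaa": → "dxmva" → "mvadx" ✓)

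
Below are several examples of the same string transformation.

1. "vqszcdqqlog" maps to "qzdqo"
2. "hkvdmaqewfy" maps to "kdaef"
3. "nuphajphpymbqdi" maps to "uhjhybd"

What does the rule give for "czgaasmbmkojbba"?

The pattern: keep every other character starting from the second (positions 2nd, 4th, 6th, ...).
For "czgaasmbmkojbba" the result is "zasbkjb".

zasbkjb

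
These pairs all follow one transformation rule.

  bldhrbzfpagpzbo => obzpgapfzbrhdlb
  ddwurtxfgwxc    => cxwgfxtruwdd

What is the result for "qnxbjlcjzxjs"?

Looking at the pairs, the operation is to reverse the string.
Applying that to "qnxbjlcjzxjs" gives "sjxzjcljbxnq".

sjxzjcljbxnq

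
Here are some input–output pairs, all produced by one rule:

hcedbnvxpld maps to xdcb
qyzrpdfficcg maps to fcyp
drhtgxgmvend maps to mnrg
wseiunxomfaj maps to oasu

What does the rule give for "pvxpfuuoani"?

oivf

The transformation: keep one character in every 3, starting at position 2 (positions 2nd, 5th, 8th, ...), then swap the front and back halves of the string.
Starting from "pvxpfuuoani": after the first operation, "vfoi"; after the second, "oivf".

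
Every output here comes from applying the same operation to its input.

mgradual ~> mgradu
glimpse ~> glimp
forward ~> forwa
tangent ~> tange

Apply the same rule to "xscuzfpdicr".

xscuzfpdi

Rule — delete the last 2 characters.
For "xscuzfpdicr" the result is "xscuzfpdi".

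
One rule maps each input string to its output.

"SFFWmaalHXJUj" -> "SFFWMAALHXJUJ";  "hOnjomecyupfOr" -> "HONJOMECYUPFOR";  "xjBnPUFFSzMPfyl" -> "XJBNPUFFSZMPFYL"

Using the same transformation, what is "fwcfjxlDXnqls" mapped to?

FWCFJXLDXNQLS

Looking at the pairs, the operation is to convert every letter to uppercase.
On "fwcfjxlDXnqls" that produces "FWCFJXLDXNQLS".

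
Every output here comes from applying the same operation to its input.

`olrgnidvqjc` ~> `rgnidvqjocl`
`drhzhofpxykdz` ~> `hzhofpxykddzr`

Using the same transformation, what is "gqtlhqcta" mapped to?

The pattern: swap the first and last characters, then move the first 2 characters to the end (rotate left by 2).
Applying both steps to "gqtlhqcta": "aqtlhqctg", then "tlhqctgaq".

tlhqctgaq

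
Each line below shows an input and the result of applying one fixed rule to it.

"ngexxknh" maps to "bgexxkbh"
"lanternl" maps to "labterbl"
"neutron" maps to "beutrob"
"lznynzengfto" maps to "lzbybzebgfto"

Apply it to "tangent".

Each output is the input with this applied: replace every "n" with "b".
Doing the same to "tangent": "tabgebt".

tabgebt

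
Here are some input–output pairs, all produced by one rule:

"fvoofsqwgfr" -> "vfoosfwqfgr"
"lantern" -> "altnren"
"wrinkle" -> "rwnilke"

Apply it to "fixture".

Looking at the pairs, the operation is to swap each adjacent pair of characters (1↔2, 3↔4, ...).
Doing the same to "fixture": "iftxrue".

iftxrue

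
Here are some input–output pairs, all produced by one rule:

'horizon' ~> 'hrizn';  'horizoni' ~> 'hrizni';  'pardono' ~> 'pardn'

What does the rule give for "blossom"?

What's happening: remove every "o".
So "blossom" becomes "blssm".

blssm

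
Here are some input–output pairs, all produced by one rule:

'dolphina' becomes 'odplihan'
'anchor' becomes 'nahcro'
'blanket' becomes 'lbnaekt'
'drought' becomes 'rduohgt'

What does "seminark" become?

esimankr

What's happening: swap each adjacent pair of characters (1↔2, 3↔4, ...).
Applying that to "seminark" gives "esimankr".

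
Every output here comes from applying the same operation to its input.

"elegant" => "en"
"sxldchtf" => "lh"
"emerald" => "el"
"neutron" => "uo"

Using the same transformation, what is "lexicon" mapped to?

The transformation: keep one character in every 3, starting at position 3 (positions 3rd, 6th, 9th, ...).
So "lexicon" becomes "xo".

xo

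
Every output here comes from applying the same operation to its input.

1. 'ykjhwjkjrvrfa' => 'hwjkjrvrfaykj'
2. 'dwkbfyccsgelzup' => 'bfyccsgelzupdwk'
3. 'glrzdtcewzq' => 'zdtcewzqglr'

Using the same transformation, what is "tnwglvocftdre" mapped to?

glvocftdretnw

The rule is to move the first 3 characters to the end (rotate left by 3).
On "tnwglvocftdre" that produces "glvocftdretnw".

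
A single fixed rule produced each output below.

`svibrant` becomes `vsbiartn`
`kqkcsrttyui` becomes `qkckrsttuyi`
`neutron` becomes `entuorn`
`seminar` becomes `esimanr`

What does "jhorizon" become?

In each case the input is transformed by: swap each adjacent pair of characters (1↔2, 3↔4, ...).
Applying that to "jhorizon" gives "hjrozino".

hjrozino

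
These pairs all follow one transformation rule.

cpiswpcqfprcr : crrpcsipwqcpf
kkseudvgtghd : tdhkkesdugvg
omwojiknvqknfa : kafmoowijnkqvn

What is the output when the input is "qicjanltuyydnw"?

ywniqjcnatlyud

The transformation: swap each adjacent pair of characters (1↔2, 3↔4, ...), then move the last 3 characters to the front (rotate right by 3).
For "qicjanltuyydnw", step one produces "iqjcnatlyudywn"; step two turns that into "ywniqjcnatlyud".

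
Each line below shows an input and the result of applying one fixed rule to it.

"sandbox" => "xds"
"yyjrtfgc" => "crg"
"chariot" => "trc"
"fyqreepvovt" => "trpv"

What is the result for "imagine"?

Looking at the pairs, the operation is to swap the first and last characters, then keep one character in every 3, starting at position 1 (positions 1st, 4th, 7th, ...).
For "imagine", step one produces "emagini"; step two turns that into "egi".

egi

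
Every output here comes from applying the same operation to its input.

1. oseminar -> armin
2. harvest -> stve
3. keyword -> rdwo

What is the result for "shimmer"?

In each case the input is transformed by: delete the first 3 characters, then move the last 2 characters to the front (rotate right by 2).
"shimmer" → "mmer" → "ermm".

ermm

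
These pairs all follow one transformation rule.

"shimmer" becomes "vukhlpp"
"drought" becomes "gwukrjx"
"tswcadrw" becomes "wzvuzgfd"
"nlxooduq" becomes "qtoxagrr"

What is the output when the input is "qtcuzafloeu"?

txwhfrxocid

What's happening: take characters alternately from the front and the back (1st, last, 2nd, 2nd-last, ...), then shift every letter 3 places forward in the alphabet (wrapping around).
Starting from "qtcuzafloeu": after the first operation, "qutecoulzfa"; after the second, "txwhfrxocid".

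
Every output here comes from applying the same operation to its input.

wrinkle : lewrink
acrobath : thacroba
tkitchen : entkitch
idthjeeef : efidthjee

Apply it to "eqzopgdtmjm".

jmeqzopgdtm

The transformation: move the last 2 characters to the front (rotate right by 2).
For "eqzopgdtmjm" the result is "jmeqzopgdtm".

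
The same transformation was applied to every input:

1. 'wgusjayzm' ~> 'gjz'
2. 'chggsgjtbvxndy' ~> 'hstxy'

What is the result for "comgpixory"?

The rule is to keep one character in every 3, starting at position 2 (positions 2nd, 5th, 8th, ...).
On "comgpixory" that produces "opo".

opo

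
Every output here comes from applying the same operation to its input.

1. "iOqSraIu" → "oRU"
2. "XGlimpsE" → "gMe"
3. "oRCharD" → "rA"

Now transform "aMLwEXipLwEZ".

mePe

The transformation: keep one character in every 3, starting at position 2 (positions 2nd, 5th, 8th, ...), then flip the case of every letter.
Starting from "aMLwEXipLwEZ": after the first operation, "MEpE"; after the second, "mePe".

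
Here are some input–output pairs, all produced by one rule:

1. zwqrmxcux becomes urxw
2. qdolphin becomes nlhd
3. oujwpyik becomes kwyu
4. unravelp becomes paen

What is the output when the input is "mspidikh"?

hiis

In each case the input is transformed by: keep every other character starting from the second (positions 2nd, 4th, 6th, ...), then swap the first and last characters.
Starting from "mspidikh": after the first operation, "siih"; after the second, "hiis".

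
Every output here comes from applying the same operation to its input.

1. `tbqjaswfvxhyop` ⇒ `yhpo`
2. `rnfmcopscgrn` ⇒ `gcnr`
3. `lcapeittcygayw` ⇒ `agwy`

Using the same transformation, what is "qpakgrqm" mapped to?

rgmq

In each case the input is transformed by: swap each adjacent pair of characters (1↔2, 3↔4, ...), then keep only the last 4 characters.
On "qpakgrqm" that produces "rgmq".
(Check on "rnfmcopscgrn": → "nrmfocspgcnr" → "gcnr" ✓)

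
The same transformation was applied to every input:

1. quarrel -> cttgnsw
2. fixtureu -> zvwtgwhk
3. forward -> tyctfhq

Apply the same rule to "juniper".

pkrgtlw

What's happening: shift every letter 2 places forward in the alphabet (wrapping around), then move the first 2 characters to the end (rotate left by 2).
Starting from "juniper": after the first operation, "lwpkrgt"; after the second, "pkrgtlw".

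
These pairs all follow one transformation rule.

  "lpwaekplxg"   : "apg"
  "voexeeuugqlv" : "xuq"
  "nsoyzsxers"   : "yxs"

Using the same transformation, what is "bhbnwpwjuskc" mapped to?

The transformation: delete the first 3 characters, then keep one character in every 3, starting at position 1 (positions 1st, 4th, 7th, ...).
Applying both steps to "bhbnwpwjuskc": "nwpwjuskc", then "nws".

nws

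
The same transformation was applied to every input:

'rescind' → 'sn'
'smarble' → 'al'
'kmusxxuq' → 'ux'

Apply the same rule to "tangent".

nn

What's happening: keep one character in every 3, starting at position 3 (positions 3rd, 6th, 9th, ...).
Doing the same to "tangent": "nn".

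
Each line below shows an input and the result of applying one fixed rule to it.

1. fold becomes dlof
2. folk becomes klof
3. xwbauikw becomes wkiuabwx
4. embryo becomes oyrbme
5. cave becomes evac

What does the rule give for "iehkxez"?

The transformation: reverse the string.
For "iehkxez" the result is "zexkhei".

zexkhei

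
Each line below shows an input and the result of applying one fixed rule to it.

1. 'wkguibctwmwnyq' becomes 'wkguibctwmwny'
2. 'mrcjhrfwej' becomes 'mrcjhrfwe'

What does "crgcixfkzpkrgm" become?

Looking at the pairs, the operation is to delete the last character.
So "crgcixfkzpkrgm" becomes "crgcixfkzpkrg".

crgcixfkzpkrg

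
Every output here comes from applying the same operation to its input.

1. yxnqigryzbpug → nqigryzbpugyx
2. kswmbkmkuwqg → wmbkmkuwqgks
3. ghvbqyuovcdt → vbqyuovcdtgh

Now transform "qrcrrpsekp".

Rule — move the first 2 characters to the end (rotate left by 2).
For "qrcrrpsekp" the result is "crrpsekpqr".

crrpsekpqr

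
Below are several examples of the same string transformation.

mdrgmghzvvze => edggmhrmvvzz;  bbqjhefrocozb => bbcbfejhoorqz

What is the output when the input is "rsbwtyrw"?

The pattern: sort the characters into alphabetical order, then swap each adjacent pair of characters (1↔2, 3↔4, ...).
On "rsbwtyrw": the first step gives "brrstwwy", and the second then gives "rbsrwtyw".

rbsrwtyw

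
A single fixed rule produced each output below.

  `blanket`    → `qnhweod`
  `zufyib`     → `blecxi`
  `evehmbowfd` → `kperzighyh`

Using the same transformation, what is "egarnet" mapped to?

The transformation: shift every letter 3 places forward in the alphabet (wrapping around), then move the first 3 characters to the end (rotate left by 3).
Starting from "egarnet": after the first operation, "hjduqhw"; after the second, "uqhwhjd".
(Check on "blanket": → "eodqnhw" → "qnhweod" ✓)

uqhwhjd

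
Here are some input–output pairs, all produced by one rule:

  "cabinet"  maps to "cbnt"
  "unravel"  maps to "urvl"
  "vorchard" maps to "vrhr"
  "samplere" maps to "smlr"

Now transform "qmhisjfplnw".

What's happening: keep every other character starting from the first (positions 1st, 3rd, 5th, ...).
On "qmhisjfplnw" that produces "qhsflw".

qhsflw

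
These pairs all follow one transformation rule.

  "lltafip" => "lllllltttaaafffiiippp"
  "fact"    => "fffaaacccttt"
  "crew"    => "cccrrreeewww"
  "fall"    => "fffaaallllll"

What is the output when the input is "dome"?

Rule — repeat every character 3 times.
"dome" → "dddooommmeee".

dddooommmeee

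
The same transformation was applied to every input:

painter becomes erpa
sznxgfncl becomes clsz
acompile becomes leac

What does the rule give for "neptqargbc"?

The pattern: move the last 2 characters to the front (rotate right by 2), then keep only the first 4 characters.
On "neptqargbc": the first step gives "bcneptqarg", and the second then gives "bcne".

bcne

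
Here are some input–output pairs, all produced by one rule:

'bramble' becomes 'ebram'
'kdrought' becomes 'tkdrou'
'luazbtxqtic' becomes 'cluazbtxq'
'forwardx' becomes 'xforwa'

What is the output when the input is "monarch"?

hmona

The pattern: move the last 3 characters to the front (rotate right by 3), then delete the first 2 characters.
Starting from "monarch": after the first operation, "rchmona"; after the second, "hmona".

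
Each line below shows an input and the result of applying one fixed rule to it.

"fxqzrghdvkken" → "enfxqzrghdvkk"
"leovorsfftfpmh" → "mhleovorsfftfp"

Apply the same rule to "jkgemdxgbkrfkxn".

The pattern: move the last 2 characters to the front (rotate right by 2).
"jkgemdxgbkrfkxn" → "xnjkgemdxgbkrfk".

xnjkgemdxgbkrfk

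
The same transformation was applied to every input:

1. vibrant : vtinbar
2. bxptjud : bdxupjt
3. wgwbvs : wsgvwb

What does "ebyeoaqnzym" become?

embyyzenoqa

Each output is the input with this applied: take characters alternately from the front and the back (1st, last, 2nd, 2nd-last, ...).
For "ebyeoaqnzym" the result is "embyyzenoqa".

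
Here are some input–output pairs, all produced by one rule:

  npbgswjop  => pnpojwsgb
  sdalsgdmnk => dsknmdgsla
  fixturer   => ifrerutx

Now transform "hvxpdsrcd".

Each output is the input with this applied: move the first 2 characters to the end (rotate left by 2), then reverse the string.
Starting from "hvxpdsrcd": after the first operation, "xpdsrcdhv"; after the second, "vhdcrsdpx".

vhdcrsdpx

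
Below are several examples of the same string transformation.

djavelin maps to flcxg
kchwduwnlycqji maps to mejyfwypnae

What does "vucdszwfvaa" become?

xwefubyh

In each case the input is transformed by: shift every letter 2 places forward in the alphabet (wrapping around), then delete the last 3 characters.
For "vucdszwfvaa" the result is "xwefubyh".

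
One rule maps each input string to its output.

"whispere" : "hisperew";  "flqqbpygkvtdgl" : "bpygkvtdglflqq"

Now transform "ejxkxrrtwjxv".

The rule is to move the last 3 characters to the front (rotate right by 3), then swap the front and back halves of the string.
On "ejxkxrrtwjxv": the first step gives "jxvejxkxrrtw", and the second then gives "kxrrtwjxvejx".
(Check on "whispere": → "erewhisp" → "hisperew" ✓)

kxrrtwjxvejx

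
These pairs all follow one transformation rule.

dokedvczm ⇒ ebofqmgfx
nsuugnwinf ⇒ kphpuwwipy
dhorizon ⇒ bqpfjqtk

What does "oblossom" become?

Looking at the pairs, the operation is to shift every letter 2 places forward in the alphabet (wrapping around), then move the last 3 characters to the front (rotate right by 3).
On "oblossom": the first step gives "qdnquuqo", and the second then gives "uqoqdnqu".

uqoqdnqu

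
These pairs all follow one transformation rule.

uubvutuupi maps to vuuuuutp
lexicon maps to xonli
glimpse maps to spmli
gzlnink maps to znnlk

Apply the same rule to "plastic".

tspli

In each case the input is transformed by: sort the characters into reverse alphabetical order, then delete the last 2 characters.
"plastic" → "tsplica" → "tspli".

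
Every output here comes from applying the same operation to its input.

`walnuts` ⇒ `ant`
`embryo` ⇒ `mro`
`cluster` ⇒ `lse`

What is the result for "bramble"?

Looking at the pairs, the operation is to keep every other character starting from the second (positions 2nd, 4th, 6th, ...).
So "bramble" becomes "rml".

rml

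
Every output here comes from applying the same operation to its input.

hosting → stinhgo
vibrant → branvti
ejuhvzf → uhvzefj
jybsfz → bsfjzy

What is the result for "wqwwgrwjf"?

Each output is the input with this applied: swap the first and last characters, then move the first 2 characters to the end (rotate left by 2).
Applying both steps to "wqwwgrwjf": "fqwwgrwjw", then "wwgrwjwfq".

wwgrwjwfq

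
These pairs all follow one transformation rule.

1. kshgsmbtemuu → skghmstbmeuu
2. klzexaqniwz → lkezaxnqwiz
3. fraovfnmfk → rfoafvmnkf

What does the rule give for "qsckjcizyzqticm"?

The transformation: swap each adjacent pair of characters (1↔2, 3↔4, ...).
Applying that to "qsckjcizyzqticm" gives "sqkccjzizytqcim".

sqkccjzizytqcim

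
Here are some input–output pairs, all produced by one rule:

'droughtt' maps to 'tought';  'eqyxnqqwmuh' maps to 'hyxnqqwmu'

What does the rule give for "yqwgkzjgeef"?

fwgkzjgee

The pattern: delete the first 2 characters, then move the last character to the front.
On "yqwgkzjgeef": the first step gives "wgkzjgeef", and the second then gives "fwgkzjgee".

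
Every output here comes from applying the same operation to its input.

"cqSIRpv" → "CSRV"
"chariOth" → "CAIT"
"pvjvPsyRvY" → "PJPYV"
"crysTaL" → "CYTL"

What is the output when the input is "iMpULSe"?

Each output is the input with this applied: keep every other character starting from the first (positions 1st, 3rd, 5th, ...), then convert every letter to uppercase.
For "iMpULSe", step one produces "ipLe"; step two turns that into "IPLE".
(Check on "chariOth": → "cait" → "CAIT" ✓)

IPLE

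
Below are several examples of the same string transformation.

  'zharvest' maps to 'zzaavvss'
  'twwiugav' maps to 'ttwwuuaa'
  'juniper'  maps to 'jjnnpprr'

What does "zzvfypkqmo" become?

Looking at the pairs, the operation is to keep every other character starting from the first (positions 1st, 3rd, 5th, ...), then double every character.
Applying that to "zzvfypkqmo" gives "zzvvyykkmm".

zzvvyykkmm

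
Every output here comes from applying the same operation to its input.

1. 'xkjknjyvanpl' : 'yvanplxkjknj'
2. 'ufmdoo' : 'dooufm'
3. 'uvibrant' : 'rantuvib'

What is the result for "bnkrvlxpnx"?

lxpnxbnkrv

In each case the input is transformed by: swap the front and back halves of the string.
Doing the same to "bnkrvlxpnx": "lxpnxbnkrv".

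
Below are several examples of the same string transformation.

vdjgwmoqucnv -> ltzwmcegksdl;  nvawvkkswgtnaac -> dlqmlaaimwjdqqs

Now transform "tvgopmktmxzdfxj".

jlwefcajcnptvnz

Rule — shift every letter 10 places backward in the alphabet (wrapping around).
"tvgopmktmxzdfxj" → "jlwefcajcnptvnz".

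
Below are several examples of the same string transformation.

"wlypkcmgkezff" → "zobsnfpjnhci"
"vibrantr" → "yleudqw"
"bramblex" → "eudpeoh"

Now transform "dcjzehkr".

gfmchkn

The transformation: delete the last character, then shift every letter 3 places forward in the alphabet (wrapping around).
For "dcjzehkr", step one produces "dcjzehk"; step two turns that into "gfmchkn".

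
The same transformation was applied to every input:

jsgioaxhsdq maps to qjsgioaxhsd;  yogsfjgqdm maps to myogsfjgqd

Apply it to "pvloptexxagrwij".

jpvloptexxagrwi

Rule — move the last character to the front.
On "pvloptexxagrwij" that produces "jpvloptexxagrwi".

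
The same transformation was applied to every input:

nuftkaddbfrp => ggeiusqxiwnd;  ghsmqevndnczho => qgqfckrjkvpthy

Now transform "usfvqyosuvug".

rvxyxjxviytb

The pattern: swap the front and back halves of the string, then shift every letter 3 places forward in the alphabet (wrapping around).
Working it through for "usfvqyosuvug": intermediate "osuvugusfvqy", final "rvxyxjxviytb".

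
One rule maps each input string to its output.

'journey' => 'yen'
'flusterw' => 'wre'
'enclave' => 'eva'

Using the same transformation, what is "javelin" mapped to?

The pattern: reverse the string, then keep only the first 3 characters.
"javelin" → "nilevaj" → "nil".

nil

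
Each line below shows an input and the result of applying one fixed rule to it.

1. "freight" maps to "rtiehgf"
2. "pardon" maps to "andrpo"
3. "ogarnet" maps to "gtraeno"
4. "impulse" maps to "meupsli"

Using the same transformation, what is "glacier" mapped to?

What's happening: swap the first and last characters, then swap each adjacent pair of characters (1↔2, 3↔4, ...).
So "glacier" becomes "lrcaeig".

lrcaeig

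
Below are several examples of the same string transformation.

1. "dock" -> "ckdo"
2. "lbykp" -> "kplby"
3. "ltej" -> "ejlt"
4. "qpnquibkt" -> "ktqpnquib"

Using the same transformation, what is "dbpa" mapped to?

Each output is the input with this applied: move the last 2 characters to the front (rotate right by 2).
On "dbpa" that produces "padb".

padb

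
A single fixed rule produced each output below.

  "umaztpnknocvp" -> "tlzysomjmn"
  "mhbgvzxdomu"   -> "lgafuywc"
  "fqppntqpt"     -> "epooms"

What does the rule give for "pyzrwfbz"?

What's happening: delete the last 3 characters, then shift every letter 1 place backward in the alphabet (wrapping around).
So "pyzrwfbz" becomes "oxyqv".

oxyqv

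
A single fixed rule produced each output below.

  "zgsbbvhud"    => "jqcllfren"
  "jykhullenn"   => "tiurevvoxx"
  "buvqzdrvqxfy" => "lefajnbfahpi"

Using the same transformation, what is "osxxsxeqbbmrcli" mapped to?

Each output is the input with this applied: shift every letter 10 places forward in the alphabet (wrapping around).
For "osxxsxeqbbmrcli" the result is "ychhchoallwbmvs".

ychhchoallwbmvs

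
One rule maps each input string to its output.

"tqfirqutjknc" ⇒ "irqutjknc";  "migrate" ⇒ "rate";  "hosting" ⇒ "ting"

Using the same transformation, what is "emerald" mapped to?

rald

In each case the input is transformed by: delete the first 3 characters.
For "emerald" the result is "rald".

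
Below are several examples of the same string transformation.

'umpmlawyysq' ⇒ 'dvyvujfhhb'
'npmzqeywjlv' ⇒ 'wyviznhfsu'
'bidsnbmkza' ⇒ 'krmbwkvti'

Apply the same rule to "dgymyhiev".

The pattern: shift every letter 9 places forward in the alphabet (wrapping around), then delete the last character.
Starting from "dgymyhiev": after the first operation, "mphvhqrne"; after the second, "mphvhqrn".

mphvhqrn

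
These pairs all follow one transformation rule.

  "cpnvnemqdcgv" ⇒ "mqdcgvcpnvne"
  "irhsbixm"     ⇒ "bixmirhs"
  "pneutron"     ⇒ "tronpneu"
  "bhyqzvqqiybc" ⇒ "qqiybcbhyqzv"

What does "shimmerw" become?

Each output is the input with this applied: swap the front and back halves of the string.
"shimmerw" → "merwshim".

merwshim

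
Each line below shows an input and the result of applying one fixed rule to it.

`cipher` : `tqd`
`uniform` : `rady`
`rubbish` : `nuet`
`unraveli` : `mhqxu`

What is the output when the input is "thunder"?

zpqd

In each case the input is transformed by: shift every letter 12 places forward in the alphabet (wrapping around), then delete the first 3 characters.
"thunder" → "ftgzpqd" → "zpqd".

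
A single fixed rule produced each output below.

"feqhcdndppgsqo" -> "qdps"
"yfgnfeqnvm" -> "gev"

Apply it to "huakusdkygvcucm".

asycm

Each output is the input with this applied: keep one character in every 3, starting at position 3 (positions 3rd, 6th, 9th, ...).
Doing the same to "huakusdkygvcucm": "asycm".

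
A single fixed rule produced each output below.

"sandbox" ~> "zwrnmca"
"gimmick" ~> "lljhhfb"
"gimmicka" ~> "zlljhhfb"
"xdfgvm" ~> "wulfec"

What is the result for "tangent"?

Looking at the pairs, the operation is to shift every letter 1 place backward in the alphabet (wrapping around), then sort the characters into reverse alphabetical order.
Applying both steps to "tangent": "szmfdms", then "zssmmfd".
(Check on "sandbox": → "rzmcanw" → "zwrnmca" ✓)

zssmmfd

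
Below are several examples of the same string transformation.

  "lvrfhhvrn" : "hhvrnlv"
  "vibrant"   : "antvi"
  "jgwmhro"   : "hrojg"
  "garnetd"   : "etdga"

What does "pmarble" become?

blepm

Each output is the input with this applied: move the first 2 characters to the end (rotate left by 2), then delete the first 2 characters.
"pmarble" → "arblepm" → "blepm".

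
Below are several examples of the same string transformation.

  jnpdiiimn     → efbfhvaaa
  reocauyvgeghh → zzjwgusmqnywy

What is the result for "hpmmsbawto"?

In each case the input is transformed by: move the last 2 characters to the front (rotate right by 2), then shift every letter 8 places backward in the alphabet (wrapping around).
Working it through for "hpmmsbawto": intermediate "tohpmmsbaw", final "lgzheektso".
(Check on "jnpdiiimn": → "mnjnpdiii" → "efbfhvaaa" ✓)

lgzheektso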